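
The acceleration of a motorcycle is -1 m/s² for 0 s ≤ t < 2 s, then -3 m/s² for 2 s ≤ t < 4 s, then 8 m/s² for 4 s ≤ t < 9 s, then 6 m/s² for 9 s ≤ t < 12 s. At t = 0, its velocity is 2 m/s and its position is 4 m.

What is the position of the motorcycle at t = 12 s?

199 m

On each constant-a segment, Δv = aΔt and Δx = v₀Δt + ½aΔt²; chain segment to segment.
0–2 s: v starts 2 m/s; Δx = 2·2 + ½·-1·2² = 2 m; v ends 0 m/s.
2–4 s: v starts 0 m/s; Δx = 0·2 + ½·-3·2² = -6 m; v ends -6 m/s.
4–9 s: v starts -6 m/s; Δx = -6·5 + ½·8·5² = 70 m; v ends 34 m/s.
9–12 s: v starts 34 m/s; Δx = 34·3 + ½·6·3² = 129 m; v ends 52 m/s.
x(12) = 4 + Σ Δx = 199 m.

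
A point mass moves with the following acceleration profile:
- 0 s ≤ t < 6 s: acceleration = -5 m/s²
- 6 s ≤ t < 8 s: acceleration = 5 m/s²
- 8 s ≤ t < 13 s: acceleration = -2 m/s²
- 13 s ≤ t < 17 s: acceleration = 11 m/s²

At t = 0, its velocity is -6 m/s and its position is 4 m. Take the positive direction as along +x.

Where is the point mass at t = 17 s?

On each constant-a segment, Δv = aΔt and Δx = v₀Δt + ½aΔt²; chain segment to segment.
0–6 s: v starts -6 m/s; Δx = -6·6 + ½·-5·6² = -126 m; v ends -36 m/s.
6–8 s: v starts -36 m/s; Δx = -36·2 + ½·5·2² = -62 m; v ends -26 m/s.
8–13 s: v starts -26 m/s; Δx = -26·5 + ½·-2·5² = -155 m; v ends -36 m/s.
13–17 s: v starts -36 m/s; Δx = -36·4 + ½·11·4² = -56 m; v ends 8 m/s.
x(17) = 4 + Σ Δx = -395 m.

-395 m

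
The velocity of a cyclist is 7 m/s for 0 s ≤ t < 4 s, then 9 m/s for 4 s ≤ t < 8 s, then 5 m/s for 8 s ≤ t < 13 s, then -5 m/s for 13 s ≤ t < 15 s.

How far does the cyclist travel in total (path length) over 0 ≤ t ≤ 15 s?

99 m

Distance (not displacement) is the total path length: add the absolute areas under v-t.
0–4 s: |7| × 4 = 28 m
4–8 s: |9| × 4 = 36 m
8–13 s: |5| × 5 = 25 m
13–15 s: |-5| × 2 = 10 m
Total distance = 99 m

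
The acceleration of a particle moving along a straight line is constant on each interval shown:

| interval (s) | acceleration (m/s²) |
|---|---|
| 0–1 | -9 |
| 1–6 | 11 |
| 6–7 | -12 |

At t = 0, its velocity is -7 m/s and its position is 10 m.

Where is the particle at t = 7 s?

89 m

On each constant-a segment, Δv = aΔt and Δx = v₀Δt + ½aΔt²; chain segment to segment.
0–1 s: v starts -7 m/s; Δx = -7·1 + ½·-9·1² = -11.5 m; v ends -16 m/s.
1–6 s: v starts -16 m/s; Δx = -16·5 + ½·11·5² = 57.5 m; v ends 39 m/s.
6–7 s: v starts 39 m/s; Δx = 39·1 + ½·-12·1² = 33 m; v ends 27 m/s.
x(7) = 10 + Σ Δx = 89 m.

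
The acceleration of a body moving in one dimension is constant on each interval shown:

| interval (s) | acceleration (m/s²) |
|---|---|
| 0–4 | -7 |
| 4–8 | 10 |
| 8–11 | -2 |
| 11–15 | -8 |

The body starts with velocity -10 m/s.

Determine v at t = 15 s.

-36 m/s

Δv equals the area under the a-t graph; then v = v₀ + Δv.
0–4 s: -7 × 4 = -28 m/s
4–8 s: 10 × 4 = 40 m/s
8–11 s: -2 × 3 = -6 m/s
11–15 s: -8 × 4 = -32 m/s
Δv = -26 m/s, so v(15) = -10 + (-26) = -36 m/s.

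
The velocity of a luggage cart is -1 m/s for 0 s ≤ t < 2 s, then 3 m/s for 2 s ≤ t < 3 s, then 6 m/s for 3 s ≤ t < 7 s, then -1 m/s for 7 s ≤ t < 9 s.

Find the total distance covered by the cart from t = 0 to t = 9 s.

Distance (not displacement) is the total path length: add the absolute areas under v-t.
0–2 s: |-1| × 2 = 2 m
2–3 s: |3| × 1 = 3 m
3–7 s: |6| × 4 = 24 m
7–9 s: |-1| × 2 = 2 m
Total distance = 31 m

31 m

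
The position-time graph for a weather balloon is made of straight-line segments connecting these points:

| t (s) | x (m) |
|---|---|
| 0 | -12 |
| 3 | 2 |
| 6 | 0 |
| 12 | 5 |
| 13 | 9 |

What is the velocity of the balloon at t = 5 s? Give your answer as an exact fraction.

Velocity is the slope of the x-t graph on 3–6 s: (0 − 2)/(6 − 3) = -2/3 m/s.

-2/3 m/s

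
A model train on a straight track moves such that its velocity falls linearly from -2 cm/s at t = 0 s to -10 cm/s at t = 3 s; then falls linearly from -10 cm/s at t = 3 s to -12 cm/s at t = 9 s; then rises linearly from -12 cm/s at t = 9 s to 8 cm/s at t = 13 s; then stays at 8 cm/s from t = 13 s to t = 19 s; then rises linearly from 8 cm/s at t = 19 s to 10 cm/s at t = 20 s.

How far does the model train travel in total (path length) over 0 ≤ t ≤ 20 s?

161.8 cm

Distance (not displacement) is the total path length: add the absolute areas under v-t.
0–3 s: |½(-2 + -10)(3)| = 18 cm
3–9 s: |½(-10 + -12)(6)| = 66 cm
9–13 s: v = 0 at t = 11.4 s; triangle areas 14.4 + 6.4 = 20.8 cm
13–19 s: |8| × 6 = 48 cm
19–20 s: |½(8 + 10)(1)| = 9 cm
Total distance = 161.8 cm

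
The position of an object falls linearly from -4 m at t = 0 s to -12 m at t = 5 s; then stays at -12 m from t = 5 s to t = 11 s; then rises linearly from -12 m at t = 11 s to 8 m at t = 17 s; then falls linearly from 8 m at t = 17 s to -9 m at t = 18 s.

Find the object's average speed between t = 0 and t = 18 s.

2.5 m/s

Average speed = (total path length)/(elapsed time); on a piecewise-linear x-t graph the path length is Σ|Δx|.
0–5 s: |Δx| = |-12 − -4| = 8 m
5–11 s: |Δx| = |-12 − -12| = 0 m
11–17 s: |Δx| = |8 − -12| = 20 m
17–18 s: |Δx| = |-9 − 8| = 17 m
Total path = 45 m; average speed = 45/18 = 2.5 m/s.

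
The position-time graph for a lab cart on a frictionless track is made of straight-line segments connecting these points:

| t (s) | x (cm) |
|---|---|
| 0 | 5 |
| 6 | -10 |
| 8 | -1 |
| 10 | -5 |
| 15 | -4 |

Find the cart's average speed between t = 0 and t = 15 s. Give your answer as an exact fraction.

Average speed = (total path length)/(elapsed time); on a piecewise-linear x-t graph the path length is Σ|Δx|.
0–6 s: |Δx| = |-10 − 5| = 15 cm
6–8 s: |Δx| = |-1 − -10| = 9 cm
8–10 s: |Δx| = |-5 − -1| = 4 cm
10–15 s: |Δx| = |-4 − -5| = 1 cm
Total path = 29 cm; average speed = 29/15 = 29/15 cm/s.

29/15 cm/s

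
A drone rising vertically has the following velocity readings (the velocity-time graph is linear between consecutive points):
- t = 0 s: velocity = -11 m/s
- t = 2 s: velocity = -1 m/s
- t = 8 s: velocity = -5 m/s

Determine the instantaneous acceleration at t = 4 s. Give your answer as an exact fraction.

-2/3 m/s²

Acceleration is the slope of the v-t graph on 2–8 s: (-5 − -1)/(8 − 2) = -2/3 m/s².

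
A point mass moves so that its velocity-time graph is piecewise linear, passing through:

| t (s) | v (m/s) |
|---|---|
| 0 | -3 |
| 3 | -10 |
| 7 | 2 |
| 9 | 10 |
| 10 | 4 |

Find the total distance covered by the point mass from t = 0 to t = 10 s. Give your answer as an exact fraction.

Distance (not displacement) is the total path length: add the absolute areas under v-t.
0–3 s: |½(-3 + -10)(3)| = 19.5 m
3–7 s: v = 0 at t = 19/3 s; triangle areas 50/3 + 2/3 = 52/3 m
7–9 s: |½(2 + 10)(2)| = 12 m
9–10 s: |½(10 + 4)(1)| = 7 m
Total distance = 335/6 m

335/6 m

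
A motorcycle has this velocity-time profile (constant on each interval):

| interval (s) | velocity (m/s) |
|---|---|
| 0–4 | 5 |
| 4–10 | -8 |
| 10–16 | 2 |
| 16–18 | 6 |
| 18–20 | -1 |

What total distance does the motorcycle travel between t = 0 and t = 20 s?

Total distance travelled is ∫|v| dt — sum the magnitudes of each area piece.
0–4 s: |5| × 4 = 20 m
4–10 s: |-8| × 6 = 48 m
10–16 s: |2| × 6 = 12 m
16–18 s: |6| × 2 = 12 m
18–20 s: |-1| × 2 = 2 m
Total distance = 94 m

94 m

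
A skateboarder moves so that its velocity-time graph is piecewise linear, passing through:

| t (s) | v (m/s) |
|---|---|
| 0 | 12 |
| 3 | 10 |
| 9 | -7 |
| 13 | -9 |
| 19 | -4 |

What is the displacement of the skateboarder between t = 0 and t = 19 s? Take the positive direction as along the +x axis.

-29 m

Displacement is the signed area under the v-t curve.
0–3 s: ½(12 + 10)(3) = 33 m
3–9 s: ½(10 + -7)(6) = 9 m
9–13 s: ½(-7 + -9)(4) = -32 m
13–19 s: ½(-9 + -4)(6) = -39 m
Net displacement = -29 m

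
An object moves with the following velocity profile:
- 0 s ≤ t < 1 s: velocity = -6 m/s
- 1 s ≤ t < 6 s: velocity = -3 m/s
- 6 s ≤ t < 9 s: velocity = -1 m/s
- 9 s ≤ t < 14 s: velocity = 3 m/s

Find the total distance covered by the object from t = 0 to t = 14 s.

Total distance travelled is ∫|v| dt — sum the magnitudes of each area piece.
0–1 s: |-6| × 1 = 6 m
1–6 s: |-3| × 5 = 15 m
6–9 s: |-1| × 3 = 3 m
9–14 s: |3| × 5 = 15 m
Total distance = 39 m

39 m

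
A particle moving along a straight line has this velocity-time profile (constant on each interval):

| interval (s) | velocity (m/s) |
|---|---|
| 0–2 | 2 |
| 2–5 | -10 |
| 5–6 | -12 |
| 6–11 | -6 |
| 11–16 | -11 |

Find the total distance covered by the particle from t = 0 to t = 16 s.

Total distance travelled is ∫|v| dt — sum the magnitudes of each area piece.
0–2 s: |2| × 2 = 4 m
2–5 s: |-10| × 3 = 30 m
5–6 s: |-12| × 1 = 12 m
6–11 s: |-6| × 5 = 30 m
11–16 s: |-11| × 5 = 55 m
Total distance = 131 m

131 m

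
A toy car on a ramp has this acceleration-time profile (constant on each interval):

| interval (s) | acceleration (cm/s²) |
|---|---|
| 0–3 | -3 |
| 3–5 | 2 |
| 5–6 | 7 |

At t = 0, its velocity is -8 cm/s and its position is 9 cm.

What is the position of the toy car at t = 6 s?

On each constant-a segment, Δv = aΔt and Δx = v₀Δt + ½aΔt²; chain segment to segment.
0–3 s: v starts -8 cm/s; Δx = -8·3 + ½·-3·3² = -37.5 cm; v ends -17 cm/s.
3–5 s: v starts -17 cm/s; Δx = -17·2 + ½·2·2² = -30 cm; v ends -13 cm/s.
5–6 s: v starts -13 cm/s; Δx = -13·1 + ½·7·1² = -9.5 cm; v ends -6 cm/s.
x(6) = 9 + Σ Δx = -68 cm.

-68 cm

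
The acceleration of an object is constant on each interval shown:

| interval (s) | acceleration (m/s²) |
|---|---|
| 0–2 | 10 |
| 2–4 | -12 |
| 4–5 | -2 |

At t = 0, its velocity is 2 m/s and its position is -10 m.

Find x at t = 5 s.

31 m

On each constant-a segment, Δv = aΔt and Δx = v₀Δt + ½aΔt²; chain segment to segment.
0–2 s: v starts 2 m/s; Δx = 2·2 + ½·10·2² = 24 m; v ends 22 m/s.
2–4 s: v starts 22 m/s; Δx = 22·2 + ½·-12·2² = 20 m; v ends -2 m/s.
4–5 s: v starts -2 m/s; Δx = -2·1 + ½·-2·1² = -3 m; v ends -4 m/s.
x(5) = -10 + Σ Δx = 31 m.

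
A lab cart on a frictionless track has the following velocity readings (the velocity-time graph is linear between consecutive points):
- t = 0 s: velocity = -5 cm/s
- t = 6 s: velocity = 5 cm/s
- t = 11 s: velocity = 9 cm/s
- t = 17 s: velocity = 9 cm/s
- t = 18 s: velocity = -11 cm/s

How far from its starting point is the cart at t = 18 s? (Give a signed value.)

88 cm

Net displacement equals the area under the velocity-time graph (areas below the axis count negative).
0–6 s: ½(-5 + 5)(6) = 0 cm
6–11 s: ½(5 + 9)(5) = 35 cm
11–17 s: 9 × 6 = 54 cm
17–18 s: ½(9 + -11)(1) = -1 cm
Net displacement = 88 cm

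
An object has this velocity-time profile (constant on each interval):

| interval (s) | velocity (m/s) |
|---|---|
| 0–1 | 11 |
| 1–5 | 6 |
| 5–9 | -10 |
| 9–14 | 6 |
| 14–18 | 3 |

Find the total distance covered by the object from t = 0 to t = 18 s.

Distance (not displacement) is the total path length: add the absolute areas under v-t.
0–1 s: |11| × 1 = 11 m
1–5 s: |6| × 4 = 24 m
5–9 s: |-10| × 4 = 40 m
9–14 s: |6| × 5 = 30 m
14–18 s: |3| × 4 = 12 m
Total distance = 117 m

117 m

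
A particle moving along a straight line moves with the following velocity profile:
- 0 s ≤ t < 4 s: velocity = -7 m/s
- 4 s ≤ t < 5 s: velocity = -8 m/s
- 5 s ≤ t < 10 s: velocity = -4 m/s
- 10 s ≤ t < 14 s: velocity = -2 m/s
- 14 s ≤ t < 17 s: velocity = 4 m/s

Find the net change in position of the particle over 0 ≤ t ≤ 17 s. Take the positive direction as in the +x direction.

-52 m

Net displacement equals the area under the velocity-time graph (areas below the axis count negative).
0–4 s: -7 × 4 = -28 m
4–5 s: -8 × 1 = -8 m
5–10 s: -4 × 5 = -20 m
10–14 s: -2 × 4 = -8 m
14–17 s: 4 × 3 = 12 m
Net displacement = -52 m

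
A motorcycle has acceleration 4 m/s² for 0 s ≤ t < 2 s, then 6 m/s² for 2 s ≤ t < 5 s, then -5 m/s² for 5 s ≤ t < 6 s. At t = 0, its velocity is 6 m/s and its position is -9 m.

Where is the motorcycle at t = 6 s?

109.5 m

On each constant-a segment, Δv = aΔt and Δx = v₀Δt + ½aΔt²; chain segment to segment.
0–2 s: v starts 6 m/s; Δx = 6·2 + ½·4·2² = 20 m; v ends 14 m/s.
2–5 s: v starts 14 m/s; Δx = 14·3 + ½·6·3² = 69 m; v ends 32 m/s.
5–6 s: v starts 32 m/s; Δx = 32·1 + ½·-5·1² = 29.5 m; v ends 27 m/s.
x(6) = -9 + Σ Δx = 109.5 m.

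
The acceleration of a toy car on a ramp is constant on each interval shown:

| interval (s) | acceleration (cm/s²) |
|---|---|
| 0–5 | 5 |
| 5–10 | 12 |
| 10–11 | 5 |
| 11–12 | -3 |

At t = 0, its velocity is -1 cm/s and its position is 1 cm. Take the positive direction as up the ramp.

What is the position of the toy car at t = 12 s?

On each constant-a segment, Δv = aΔt and Δx = v₀Δt + ½aΔt²; chain segment to segment.
0–5 s: v starts -1 cm/s; Δx = -1·5 + ½·5·5² = 57.5 cm; v ends 24 cm/s.
5–10 s: v starts 24 cm/s; Δx = 24·5 + ½·12·5² = 270 cm; v ends 84 cm/s.
10–11 s: v starts 84 cm/s; Δx = 84·1 + ½·5·1² = 86.5 cm; v ends 89 cm/s.
11–12 s: v starts 89 cm/s; Δx = 89·1 + ½·-3·1² = 87.5 cm; v ends 86 cm/s.
x(12) = 1 + Σ Δx = 502.5 cm.

502.5 cm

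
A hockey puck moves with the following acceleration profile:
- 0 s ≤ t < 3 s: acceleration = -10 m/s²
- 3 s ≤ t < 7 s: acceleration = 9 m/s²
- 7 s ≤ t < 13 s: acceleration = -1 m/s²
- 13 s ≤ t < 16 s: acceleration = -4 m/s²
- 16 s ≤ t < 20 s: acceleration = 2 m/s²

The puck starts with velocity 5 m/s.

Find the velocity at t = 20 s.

1 m/s

Δv equals the area under the a-t graph; then v = v₀ + Δv.
0–3 s: -10 × 3 = -30 m/s
3–7 s: 9 × 4 = 36 m/s
7–13 s: -1 × 6 = -6 m/s
13–16 s: -4 × 3 = -12 m/s
16–20 s: 2 × 4 = 8 m/s
Δv = -4 m/s, so v(20) = 5 + (-4) = 1 m/s.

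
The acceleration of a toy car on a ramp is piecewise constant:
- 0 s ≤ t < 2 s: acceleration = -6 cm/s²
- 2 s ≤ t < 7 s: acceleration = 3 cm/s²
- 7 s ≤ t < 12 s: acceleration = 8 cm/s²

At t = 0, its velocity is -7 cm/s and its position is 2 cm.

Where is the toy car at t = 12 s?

On each constant-a segment, Δv = aΔt and Δx = v₀Δt + ½aΔt²; chain segment to segment.
0–2 s: v starts -7 cm/s; Δx = -7·2 + ½·-6·2² = -26 cm; v ends -19 cm/s.
2–7 s: v starts -19 cm/s; Δx = -19·5 + ½·3·5² = -57.5 cm; v ends -4 cm/s.
7–12 s: v starts -4 cm/s; Δx = -4·5 + ½·8·5² = 80 cm; v ends 36 cm/s.
x(12) = 2 + Σ Δx = -1.5 cm.

-1.5 cm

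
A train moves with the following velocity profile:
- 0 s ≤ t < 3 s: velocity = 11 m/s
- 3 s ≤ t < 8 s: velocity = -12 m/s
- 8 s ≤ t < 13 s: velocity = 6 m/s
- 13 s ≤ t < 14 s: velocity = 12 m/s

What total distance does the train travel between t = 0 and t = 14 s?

Total distance travelled is ∫|v| dt — sum the magnitudes of each area piece.
0–3 s: |11| × 3 = 33 m
3–8 s: |-12| × 5 = 60 m
8–13 s: |6| × 5 = 30 m
13–14 s: |12| × 1 = 12 m
Total distance = 135 m

135 m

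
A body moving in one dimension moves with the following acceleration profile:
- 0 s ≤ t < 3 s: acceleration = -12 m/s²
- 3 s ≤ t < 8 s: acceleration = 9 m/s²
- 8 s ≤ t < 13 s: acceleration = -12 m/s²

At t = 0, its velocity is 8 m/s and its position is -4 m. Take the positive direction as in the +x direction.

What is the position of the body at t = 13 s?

-126.5 m

On each constant-a segment, Δv = aΔt and Δx = v₀Δt + ½aΔt²; chain segment to segment.
0–3 s: v starts 8 m/s; Δx = 8·3 + ½·-12·3² = -30 m; v ends -28 m/s.
3–8 s: v starts -28 m/s; Δx = -28·5 + ½·9·5² = -27.5 m; v ends 17 m/s.
8–13 s: v starts 17 m/s; Δx = 17·5 + ½·-12·5² = -65 m; v ends -43 m/s.
x(13) = -4 + Σ Δx = -126.5 m.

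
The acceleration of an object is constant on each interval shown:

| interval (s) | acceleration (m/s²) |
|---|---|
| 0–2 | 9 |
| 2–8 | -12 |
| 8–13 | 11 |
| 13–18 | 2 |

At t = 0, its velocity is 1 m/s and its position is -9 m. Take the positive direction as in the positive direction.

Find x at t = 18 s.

On each constant-a segment, Δv = aΔt and Δx = v₀Δt + ½aΔt²; chain segment to segment.
0–2 s: v starts 1 m/s; Δx = 1·2 + ½·9·2² = 20 m; v ends 19 m/s.
2–8 s: v starts 19 m/s; Δx = 19·6 + ½·-12·6² = -102 m; v ends -53 m/s.
8–13 s: v starts -53 m/s; Δx = -53·5 + ½·11·5² = -127.5 m; v ends 2 m/s.
13–18 s: v starts 2 m/s; Δx = 2·5 + ½·2·5² = 35 m; v ends 12 m/s.
x(18) = -9 + Σ Δx = -183.5 m.

-183.5 m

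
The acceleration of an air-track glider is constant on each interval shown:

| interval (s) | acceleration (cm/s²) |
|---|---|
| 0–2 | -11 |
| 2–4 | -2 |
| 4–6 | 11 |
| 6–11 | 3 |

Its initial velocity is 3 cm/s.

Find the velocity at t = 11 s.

14 cm/s

Δv equals the area under the a-t graph; then v = v₀ + Δv.
0–2 s: -11 × 2 = -22 cm/s
2–4 s: -2 × 2 = -4 cm/s
4–6 s: 11 × 2 = 22 cm/s
6–11 s: 3 × 5 = 15 cm/s
Δv = 11 cm/s, so v(11) = 3 + (11) = 14 cm/s.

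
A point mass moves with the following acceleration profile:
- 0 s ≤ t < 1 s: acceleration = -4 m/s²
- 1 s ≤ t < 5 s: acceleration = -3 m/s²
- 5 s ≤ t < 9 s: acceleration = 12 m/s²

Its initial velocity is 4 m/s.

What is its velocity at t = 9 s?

36 m/s

Δv equals the area under the a-t graph; then v = v₀ + Δv.
0–1 s: -4 × 1 = -4 m/s
1–5 s: -3 × 4 = -12 m/s
5–9 s: 12 × 4 = 48 m/s
Δv = 32 m/s, so v(9) = 4 + (32) = 36 m/s.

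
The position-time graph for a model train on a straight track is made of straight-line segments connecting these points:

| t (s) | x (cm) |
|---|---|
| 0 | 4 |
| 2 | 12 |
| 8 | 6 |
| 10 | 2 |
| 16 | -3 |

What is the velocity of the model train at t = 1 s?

4 cm/s

Velocity is the slope of the x-t graph on 0–2 s: (12 − 4)/(2 − 0) = 4 cm/s.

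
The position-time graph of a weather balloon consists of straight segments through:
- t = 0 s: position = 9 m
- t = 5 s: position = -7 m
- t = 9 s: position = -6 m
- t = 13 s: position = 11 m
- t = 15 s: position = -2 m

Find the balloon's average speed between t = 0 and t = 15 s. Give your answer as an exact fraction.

Average speed = (total path length)/(elapsed time); on a piecewise-linear x-t graph the path length is Σ|Δx|.
0–5 s: |Δx| = |-7 − 9| = 16 m
5–9 s: |Δx| = |-6 − -7| = 1 m
9–13 s: |Δx| = |11 − -6| = 17 m
13–15 s: |Δx| = |-2 − 11| = 13 m
Total path = 47 m; average speed = 47/15 = 47/15 m/s.

47/15 m/s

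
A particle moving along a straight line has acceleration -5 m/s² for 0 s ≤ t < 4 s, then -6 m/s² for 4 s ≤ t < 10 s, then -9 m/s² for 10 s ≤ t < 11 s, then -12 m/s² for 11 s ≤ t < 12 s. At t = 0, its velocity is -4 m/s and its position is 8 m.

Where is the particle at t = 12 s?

On each constant-a segment, Δv = aΔt and Δx = v₀Δt + ½aΔt²; chain segment to segment.
0–4 s: v starts -4 m/s; Δx = -4·4 + ½·-5·4² = -56 m; v ends -24 m/s.
4–10 s: v starts -24 m/s; Δx = -24·6 + ½·-6·6² = -252 m; v ends -60 m/s.
10–11 s: v starts -60 m/s; Δx = -60·1 + ½·-9·1² = -64.5 m; v ends -69 m/s.
11–12 s: v starts -69 m/s; Δx = -69·1 + ½·-12·1² = -75 m; v ends -81 m/s.
x(12) = 8 + Σ Δx = -439.5 m.

-439.5 m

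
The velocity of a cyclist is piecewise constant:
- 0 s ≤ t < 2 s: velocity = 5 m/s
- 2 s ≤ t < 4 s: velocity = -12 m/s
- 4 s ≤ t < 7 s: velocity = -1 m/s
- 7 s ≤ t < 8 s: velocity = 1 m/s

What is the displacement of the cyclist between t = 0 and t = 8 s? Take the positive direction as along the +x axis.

-16 m

Displacement is the signed area under the v-t curve.
0–2 s: 5 × 2 = 10 m
2–4 s: -12 × 2 = -24 m
4–7 s: -1 × 3 = -3 m
7–8 s: 1 × 1 = 1 m
Net displacement = -16 m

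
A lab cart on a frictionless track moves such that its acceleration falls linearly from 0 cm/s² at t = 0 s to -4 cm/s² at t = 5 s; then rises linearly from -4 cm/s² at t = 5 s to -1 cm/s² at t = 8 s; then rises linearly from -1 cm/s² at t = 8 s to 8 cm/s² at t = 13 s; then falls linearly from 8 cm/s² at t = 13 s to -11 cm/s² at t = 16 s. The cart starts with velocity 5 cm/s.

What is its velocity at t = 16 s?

Δv equals the area under the a-t graph; then v = v₀ + Δv.
0–5 s: ½(0 + -4)(5) = -10 cm/s
5–8 s: ½(-4 + -1)(3) = -7.5 cm/s
8–13 s: ½(-1 + 8)(5) = 17.5 cm/s
13–16 s: ½(8 + -11)(3) = -4.5 cm/s
Δv = -4.5 cm/s, so v(16) = 5 + (-4.5) = 0.5 cm/s.

0.5 cm/s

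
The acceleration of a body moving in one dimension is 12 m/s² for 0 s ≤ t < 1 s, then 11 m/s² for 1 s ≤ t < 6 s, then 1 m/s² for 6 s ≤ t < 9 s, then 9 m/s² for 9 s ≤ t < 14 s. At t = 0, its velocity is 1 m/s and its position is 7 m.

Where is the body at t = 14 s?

On each constant-a segment, Δv = aΔt and Δx = v₀Δt + ½aΔt²; chain segment to segment.
0–1 s: v starts 1 m/s; Δx = 1·1 + ½·12·1² = 7 m; v ends 13 m/s.
1–6 s: v starts 13 m/s; Δx = 13·5 + ½·11·5² = 202.5 m; v ends 68 m/s.
6–9 s: v starts 68 m/s; Δx = 68·3 + ½·1·3² = 208.5 m; v ends 71 m/s.
9–14 s: v starts 71 m/s; Δx = 71·5 + ½·9·5² = 467.5 m; v ends 116 m/s.
x(14) = 7 + Σ Δx = 892.5 m.

892.5 m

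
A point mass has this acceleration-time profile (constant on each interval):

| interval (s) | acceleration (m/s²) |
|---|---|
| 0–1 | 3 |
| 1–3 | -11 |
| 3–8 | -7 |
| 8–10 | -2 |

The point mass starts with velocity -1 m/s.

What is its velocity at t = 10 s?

Δv equals the area under the a-t graph; then v = v₀ + Δv.
0–1 s: 3 × 1 = 3 m/s
1–3 s: -11 × 2 = -22 m/s
3–8 s: -7 × 5 = -35 m/s
8–10 s: -2 × 2 = -4 m/s
Δv = -58 m/s, so v(10) = -1 + (-58) = -59 m/s.

-59 m/s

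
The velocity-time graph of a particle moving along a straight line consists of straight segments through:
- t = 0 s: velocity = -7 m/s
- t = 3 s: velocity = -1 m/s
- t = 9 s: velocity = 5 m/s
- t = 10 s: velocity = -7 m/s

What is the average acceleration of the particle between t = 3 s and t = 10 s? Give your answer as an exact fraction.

Average acceleration = Δv/Δt = (-7 − -1)/(10 − 3) = -6/7 m/s².

-6/7 m/s²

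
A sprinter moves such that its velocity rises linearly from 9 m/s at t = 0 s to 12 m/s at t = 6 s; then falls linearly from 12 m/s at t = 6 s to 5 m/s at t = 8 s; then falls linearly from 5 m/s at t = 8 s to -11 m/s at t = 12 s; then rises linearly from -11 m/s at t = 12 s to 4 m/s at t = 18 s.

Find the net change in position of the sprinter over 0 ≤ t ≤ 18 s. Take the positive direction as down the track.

47 m

Displacement is the signed area under the v-t curve.
0–6 s: ½(9 + 12)(6) = 63 m
6–8 s: ½(12 + 5)(2) = 17 m
8–12 s: ½(5 + -11)(4) = -12 m
12–18 s: ½(-11 + 4)(6) = -21 m
Net displacement = 47 m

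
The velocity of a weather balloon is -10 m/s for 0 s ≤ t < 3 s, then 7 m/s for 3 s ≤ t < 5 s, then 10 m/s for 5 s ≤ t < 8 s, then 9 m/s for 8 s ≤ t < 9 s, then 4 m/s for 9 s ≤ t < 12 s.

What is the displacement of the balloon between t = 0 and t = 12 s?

Net displacement equals the area under the velocity-time graph (areas below the axis count negative).
0–3 s: -10 × 3 = -30 m
3–5 s: 7 × 2 = 14 m
5–8 s: 10 × 3 = 30 m
8–9 s: 9 × 1 = 9 m
9–12 s: 4 × 3 = 12 m
Net displacement = 35 m

35 m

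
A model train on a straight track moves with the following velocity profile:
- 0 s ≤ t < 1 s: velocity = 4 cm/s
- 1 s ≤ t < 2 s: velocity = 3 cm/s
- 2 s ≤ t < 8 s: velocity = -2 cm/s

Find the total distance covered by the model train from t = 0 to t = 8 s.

19 cm

Distance (not displacement) is the total path length: add the absolute areas under v-t.
0–1 s: |4| × 1 = 4 cm
1–2 s: |3| × 1 = 3 cm
2–8 s: |-2| × 6 = 12 cm
Total distance = 19 cm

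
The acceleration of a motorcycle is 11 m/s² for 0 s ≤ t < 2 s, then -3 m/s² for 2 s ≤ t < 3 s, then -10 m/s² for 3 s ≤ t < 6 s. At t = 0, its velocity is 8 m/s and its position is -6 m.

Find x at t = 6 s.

On each constant-a segment, Δv = aΔt and Δx = v₀Δt + ½aΔt²; chain segment to segment.
0–2 s: v starts 8 m/s; Δx = 8·2 + ½·11·2² = 38 m; v ends 30 m/s.
2–3 s: v starts 30 m/s; Δx = 30·1 + ½·-3·1² = 28.5 m; v ends 27 m/s.
3–6 s: v starts 27 m/s; Δx = 27·3 + ½·-10·3² = 36 m; v ends -3 m/s.
x(6) = -6 + Σ Δx = 96.5 m.

96.5 m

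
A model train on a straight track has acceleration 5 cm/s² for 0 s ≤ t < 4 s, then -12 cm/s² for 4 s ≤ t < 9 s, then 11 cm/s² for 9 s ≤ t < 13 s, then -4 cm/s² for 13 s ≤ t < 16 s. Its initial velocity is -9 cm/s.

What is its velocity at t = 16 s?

Δv equals the area under the a-t graph; then v = v₀ + Δv.
0–4 s: 5 × 4 = 20 cm/s
4–9 s: -12 × 5 = -60 cm/s
9–13 s: 11 × 4 = 44 cm/s
13–16 s: -4 × 3 = -12 cm/s
Δv = -8 cm/s, so v(16) = -9 + (-8) = -17 cm/s.

-17 cm/s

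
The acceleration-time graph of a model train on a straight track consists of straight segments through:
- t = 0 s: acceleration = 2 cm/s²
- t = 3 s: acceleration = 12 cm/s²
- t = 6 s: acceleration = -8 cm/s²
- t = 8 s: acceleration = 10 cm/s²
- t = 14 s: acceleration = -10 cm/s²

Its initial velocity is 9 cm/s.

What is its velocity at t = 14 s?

Δv equals the area under the a-t graph; then v = v₀ + Δv.
0–3 s: ½(2 + 12)(3) = 21 cm/s
3–6 s: ½(12 + -8)(3) = 6 cm/s
6–8 s: ½(-8 + 10)(2) = 2 cm/s
8–14 s: ½(10 + -10)(6) = 0 cm/s
Δv = 29 cm/s, so v(14) = 9 + (29) = 38 cm/s.

38 cm/s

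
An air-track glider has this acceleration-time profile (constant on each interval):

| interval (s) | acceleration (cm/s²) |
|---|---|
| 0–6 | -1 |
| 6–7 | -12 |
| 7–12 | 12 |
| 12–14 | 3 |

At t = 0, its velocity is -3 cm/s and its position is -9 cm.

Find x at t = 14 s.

On each constant-a segment, Δv = aΔt and Δx = v₀Δt + ½aΔt²; chain segment to segment.
0–6 s: v starts -3 cm/s; Δx = -3·6 + ½·-1·6² = -36 cm; v ends -9 cm/s.
6–7 s: v starts -9 cm/s; Δx = -9·1 + ½·-12·1² = -15 cm; v ends -21 cm/s.
7–12 s: v starts -21 cm/s; Δx = -21·5 + ½·12·5² = 45 cm; v ends 39 cm/s.
12–14 s: v starts 39 cm/s; Δx = 39·2 + ½·3·2² = 84 cm; v ends 45 cm/s.
x(14) = -9 + Σ Δx = 69 cm.

69 cm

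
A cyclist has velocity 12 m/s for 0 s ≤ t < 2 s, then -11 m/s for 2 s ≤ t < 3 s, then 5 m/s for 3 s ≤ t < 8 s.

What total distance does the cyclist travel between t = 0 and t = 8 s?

60 m

Total distance travelled is ∫|v| dt — sum the magnitudes of each area piece.
0–2 s: |12| × 2 = 24 m
2–3 s: |-11| × 1 = 11 m
3–8 s: |5| × 5 = 25 m
Total distance = 60 m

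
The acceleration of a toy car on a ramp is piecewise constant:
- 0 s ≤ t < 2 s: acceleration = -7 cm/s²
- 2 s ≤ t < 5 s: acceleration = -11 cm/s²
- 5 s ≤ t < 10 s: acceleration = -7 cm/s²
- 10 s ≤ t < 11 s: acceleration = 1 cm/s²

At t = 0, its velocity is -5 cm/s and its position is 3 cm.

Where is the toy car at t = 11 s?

-561.5 cm

On each constant-a segment, Δv = aΔt and Δx = v₀Δt + ½aΔt²; chain segment to segment.
0–2 s: v starts -5 cm/s; Δx = -5·2 + ½·-7·2² = -24 cm; v ends -19 cm/s.
2–5 s: v starts -19 cm/s; Δx = -19·3 + ½·-11·3² = -106.5 cm; v ends -52 cm/s.
5–10 s: v starts -52 cm/s; Δx = -52·5 + ½·-7·5² = -347.5 cm; v ends -87 cm/s.
10–11 s: v starts -87 cm/s; Δx = -87·1 + ½·1·1² = -86.5 cm; v ends -86 cm/s.
x(11) = 3 + Σ Δx = -561.5 cm.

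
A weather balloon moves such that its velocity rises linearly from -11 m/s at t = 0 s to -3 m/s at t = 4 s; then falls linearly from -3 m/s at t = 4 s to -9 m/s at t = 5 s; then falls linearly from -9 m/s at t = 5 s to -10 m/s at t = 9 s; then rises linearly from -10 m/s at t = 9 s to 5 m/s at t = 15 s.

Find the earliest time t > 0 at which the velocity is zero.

v changes sign on 9–15 s (from -10 to 5); the graph is linear there, so v = 0 at t = 9 + (10)·(15 − 9)/(5 − -10) = 13 s.

t = 13 s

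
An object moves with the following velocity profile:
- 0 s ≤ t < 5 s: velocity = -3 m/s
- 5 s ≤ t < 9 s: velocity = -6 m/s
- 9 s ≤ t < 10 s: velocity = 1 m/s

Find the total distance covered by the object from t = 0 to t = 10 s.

Total distance travelled is ∫|v| dt — sum the magnitudes of each area piece.
0–5 s: |-3| × 5 = 15 m
5–9 s: |-6| × 4 = 24 m
9–10 s: |1| × 1 = 1 m
Total distance = 40 m

40 m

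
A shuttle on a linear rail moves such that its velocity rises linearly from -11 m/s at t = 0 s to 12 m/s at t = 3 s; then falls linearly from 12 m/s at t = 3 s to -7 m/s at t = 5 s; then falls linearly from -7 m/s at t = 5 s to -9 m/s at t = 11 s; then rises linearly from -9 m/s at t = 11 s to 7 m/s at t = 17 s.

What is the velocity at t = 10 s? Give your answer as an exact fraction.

-26/3 m/s

On 5–11 s the graph is linear from -7 to -9 m/s: v(10) = -7 + (-9 − -7)·(10 − 5)/(11 − 5) = -26/3 m/s.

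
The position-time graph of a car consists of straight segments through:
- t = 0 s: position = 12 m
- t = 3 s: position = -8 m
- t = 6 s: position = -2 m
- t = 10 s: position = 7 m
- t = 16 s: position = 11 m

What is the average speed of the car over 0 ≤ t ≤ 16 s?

Average speed = (total path length)/(elapsed time); on a piecewise-linear x-t graph the path length is Σ|Δx|.
0–3 s: |Δx| = |-8 − 12| = 20 m
3–6 s: |Δx| = |-2 − -8| = 6 m
6–10 s: |Δx| = |7 − -2| = 9 m
10–16 s: |Δx| = |11 − 7| = 4 m
Total path = 39 m; average speed = 39/16 = 2.4375 m/s.

2.4375 m/s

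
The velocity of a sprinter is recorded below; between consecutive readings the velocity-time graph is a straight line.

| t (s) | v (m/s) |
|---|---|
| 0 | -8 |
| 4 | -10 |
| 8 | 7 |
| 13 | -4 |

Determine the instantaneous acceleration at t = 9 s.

Acceleration is the slope of the v-t graph on 8–13 s: (-4 − 7)/(13 − 8) = -2.2 m/s².

-2.2 m/s²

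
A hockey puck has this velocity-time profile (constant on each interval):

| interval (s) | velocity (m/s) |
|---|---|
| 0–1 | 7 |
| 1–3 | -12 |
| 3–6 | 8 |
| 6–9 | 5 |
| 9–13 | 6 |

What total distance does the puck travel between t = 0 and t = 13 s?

Distance (not displacement) is the total path length: add the absolute areas under v-t.
0–1 s: |7| × 1 = 7 m
1–3 s: |-12| × 2 = 24 m
3–6 s: |8| × 3 = 24 m
6–9 s: |5| × 3 = 15 m
9–13 s: |6| × 4 = 24 m
Total distance = 94 m

94 m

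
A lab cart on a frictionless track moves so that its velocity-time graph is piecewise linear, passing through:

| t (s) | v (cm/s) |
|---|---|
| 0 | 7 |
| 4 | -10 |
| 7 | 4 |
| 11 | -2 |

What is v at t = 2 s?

On 0–4 s the graph is linear from 7 to -10 cm/s: v(2) = 7 + (-10 − 7)·(2 − 0)/(4 − 0) = -1.5 cm/s.

-1.5 cm/s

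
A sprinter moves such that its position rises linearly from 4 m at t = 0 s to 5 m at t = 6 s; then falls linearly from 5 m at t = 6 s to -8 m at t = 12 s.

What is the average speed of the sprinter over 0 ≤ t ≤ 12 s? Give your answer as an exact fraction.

7/6 m/s

Average speed = (total path length)/(elapsed time); on a piecewise-linear x-t graph the path length is Σ|Δx|.
0–6 s: |Δx| = |5 − 4| = 1 m
6–12 s: |Δx| = |-8 − 5| = 13 m
Total path = 14 m; average speed = 14/12 = 7/6 m/s.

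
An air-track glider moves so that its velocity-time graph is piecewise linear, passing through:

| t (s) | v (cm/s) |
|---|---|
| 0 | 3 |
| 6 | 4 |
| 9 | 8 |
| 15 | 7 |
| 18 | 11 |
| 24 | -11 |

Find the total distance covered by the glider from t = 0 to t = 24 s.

144 cm

Total distance travelled is ∫|v| dt — sum the magnitudes of each area piece.
0–6 s: |½(3 + 4)(6)| = 21 cm
6–9 s: |½(4 + 8)(3)| = 18 cm
9–15 s: |½(8 + 7)(6)| = 45 cm
15–18 s: |½(7 + 11)(3)| = 27 cm
18–24 s: v = 0 at t = 21 s; triangle areas 16.5 + 16.5 = 33 cm
Total distance = 144 cm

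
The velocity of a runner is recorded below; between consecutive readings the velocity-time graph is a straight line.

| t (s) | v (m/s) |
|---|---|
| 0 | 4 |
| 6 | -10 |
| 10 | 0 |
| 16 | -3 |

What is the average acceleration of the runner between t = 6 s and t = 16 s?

0.7 m/s²

Average acceleration = Δv/Δt = (-3 − -10)/(16 − 6) = 0.7 m/s².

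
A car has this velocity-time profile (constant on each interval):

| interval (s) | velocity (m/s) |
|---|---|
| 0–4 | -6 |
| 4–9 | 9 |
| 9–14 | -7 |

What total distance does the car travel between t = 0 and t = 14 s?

104 m

Distance (not displacement) is the total path length: add the absolute areas under v-t.
0–4 s: |-6| × 4 = 24 m
4–9 s: |9| × 5 = 45 m
9–14 s: |-7| × 5 = 35 m
Total distance = 104 m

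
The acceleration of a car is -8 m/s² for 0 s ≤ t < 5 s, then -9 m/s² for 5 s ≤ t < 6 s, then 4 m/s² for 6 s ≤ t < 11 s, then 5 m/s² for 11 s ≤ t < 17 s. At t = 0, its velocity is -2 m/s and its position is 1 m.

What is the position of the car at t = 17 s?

On each constant-a segment, Δv = aΔt and Δx = v₀Δt + ½aΔt²; chain segment to segment.
0–5 s: v starts -2 m/s; Δx = -2·5 + ½·-8·5² = -110 m; v ends -42 m/s.
5–6 s: v starts -42 m/s; Δx = -42·1 + ½·-9·1² = -46.5 m; v ends -51 m/s.
6–11 s: v starts -51 m/s; Δx = -51·5 + ½·4·5² = -205 m; v ends -31 m/s.
11–17 s: v starts -31 m/s; Δx = -31·6 + ½·5·6² = -96 m; v ends -1 m/s.
x(17) = 1 + Σ Δx = -456.5 m.

-456.5 m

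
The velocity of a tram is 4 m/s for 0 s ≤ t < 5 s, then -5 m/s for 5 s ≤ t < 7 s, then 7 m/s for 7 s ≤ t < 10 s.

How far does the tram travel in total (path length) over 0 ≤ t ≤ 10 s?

Total distance travelled is ∫|v| dt — sum the magnitudes of each area piece.
0–5 s: |4| × 5 = 20 m
5–7 s: |-5| × 2 = 10 m
7–10 s: |7| × 3 = 21 m
Total distance = 51 m

51 m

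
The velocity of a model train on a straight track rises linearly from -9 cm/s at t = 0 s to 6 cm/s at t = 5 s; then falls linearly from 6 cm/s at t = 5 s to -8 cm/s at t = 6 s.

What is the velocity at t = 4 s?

3 cm/s

On 0–5 s the graph is linear from -9 to 6 cm/s: v(4) = -9 + (6 − -9)·(4 − 0)/(5 − 0) = 3 cm/s.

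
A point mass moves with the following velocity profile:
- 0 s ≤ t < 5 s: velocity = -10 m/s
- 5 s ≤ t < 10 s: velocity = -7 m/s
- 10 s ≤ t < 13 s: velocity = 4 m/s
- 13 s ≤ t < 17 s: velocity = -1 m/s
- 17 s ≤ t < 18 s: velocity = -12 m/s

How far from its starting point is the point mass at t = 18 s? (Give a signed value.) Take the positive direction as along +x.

Displacement is the signed area under the v-t curve.
0–5 s: -10 × 5 = -50 m
5–10 s: -7 × 5 = -35 m
10–13 s: 4 × 3 = 12 m
13–17 s: -1 × 4 = -4 m
17–18 s: -12 × 1 = -12 m
Net displacement = -89 m

-89 m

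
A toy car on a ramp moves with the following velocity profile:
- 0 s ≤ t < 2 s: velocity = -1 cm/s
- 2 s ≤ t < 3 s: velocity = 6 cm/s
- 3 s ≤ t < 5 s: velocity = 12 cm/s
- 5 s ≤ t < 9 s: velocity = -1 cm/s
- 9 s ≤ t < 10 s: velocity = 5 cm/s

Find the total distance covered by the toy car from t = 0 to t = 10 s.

Total distance travelled is ∫|v| dt — sum the magnitudes of each area piece.
0–2 s: |-1| × 2 = 2 cm
2–3 s: |6| × 1 = 6 cm
3–5 s: |12| × 2 = 24 cm
5–9 s: |-1| × 4 = 4 cm
9–10 s: |5| × 1 = 5 cm
Total distance = 41 cm

41 cm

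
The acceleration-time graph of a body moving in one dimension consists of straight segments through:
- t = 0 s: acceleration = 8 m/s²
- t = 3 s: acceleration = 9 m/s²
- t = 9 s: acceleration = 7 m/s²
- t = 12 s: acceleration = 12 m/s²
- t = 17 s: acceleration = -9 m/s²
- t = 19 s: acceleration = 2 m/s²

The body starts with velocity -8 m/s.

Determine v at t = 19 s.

94.5 m/s

Δv equals the area under the a-t graph; then v = v₀ + Δv.
0–3 s: ½(8 + 9)(3) = 25.5 m/s
3–9 s: ½(9 + 7)(6) = 48 m/s
9–12 s: ½(7 + 12)(3) = 28.5 m/s
12–17 s: ½(12 + -9)(5) = 7.5 m/s
17–19 s: ½(-9 + 2)(2) = -7 m/s
Δv = 102.5 m/s, so v(19) = -8 + (102.5) = 94.5 m/s.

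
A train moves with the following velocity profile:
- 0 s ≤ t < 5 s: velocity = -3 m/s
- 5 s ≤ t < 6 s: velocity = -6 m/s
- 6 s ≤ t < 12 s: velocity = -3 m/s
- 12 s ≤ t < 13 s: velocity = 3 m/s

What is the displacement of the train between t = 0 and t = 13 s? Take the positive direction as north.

Displacement is the signed area under the v-t curve.
0–5 s: -3 × 5 = -15 m
5–6 s: -6 × 1 = -6 m
6–12 s: -3 × 6 = -18 m
12–13 s: 3 × 1 = 3 m
Net displacement = -36 m

-36 m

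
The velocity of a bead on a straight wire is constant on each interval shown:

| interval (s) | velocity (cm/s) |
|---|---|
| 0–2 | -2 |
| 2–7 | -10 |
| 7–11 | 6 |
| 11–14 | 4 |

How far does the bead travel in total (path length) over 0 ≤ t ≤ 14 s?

Distance (not displacement) is the total path length: add the absolute areas under v-t.
0–2 s: |-2| × 2 = 4 cm
2–7 s: |-10| × 5 = 50 cm
7–11 s: |6| × 4 = 24 cm
11–14 s: |4| × 3 = 12 cm
Total distance = 90 cm

90 cm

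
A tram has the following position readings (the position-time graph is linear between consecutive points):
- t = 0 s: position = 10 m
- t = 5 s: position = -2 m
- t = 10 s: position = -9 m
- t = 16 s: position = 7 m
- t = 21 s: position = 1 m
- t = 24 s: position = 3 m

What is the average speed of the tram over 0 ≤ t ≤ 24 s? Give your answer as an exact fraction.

Average speed = (total path length)/(elapsed time); on a piecewise-linear x-t graph the path length is Σ|Δx|.
0–5 s: |Δx| = |-2 − 10| = 12 m
5–10 s: |Δx| = |-9 − -2| = 7 m
10–16 s: |Δx| = |7 − -9| = 16 m
16–21 s: |Δx| = |1 − 7| = 6 m
21–24 s: |Δx| = |3 − 1| = 2 m
Total path = 43 m; average speed = 43/24 = 43/24 m/s.

43/24 m/s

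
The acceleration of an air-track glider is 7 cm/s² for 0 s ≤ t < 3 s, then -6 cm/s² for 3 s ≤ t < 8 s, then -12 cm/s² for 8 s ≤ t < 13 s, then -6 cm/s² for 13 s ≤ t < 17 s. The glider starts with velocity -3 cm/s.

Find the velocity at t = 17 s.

Δv equals the area under the a-t graph; then v = v₀ + Δv.
0–3 s: 7 × 3 = 21 cm/s
3–8 s: -6 × 5 = -30 cm/s
8–13 s: -12 × 5 = -60 cm/s
13–17 s: -6 × 4 = -24 cm/s
Δv = -93 cm/s, so v(17) = -3 + (-93) = -96 cm/s.

-96 cm/s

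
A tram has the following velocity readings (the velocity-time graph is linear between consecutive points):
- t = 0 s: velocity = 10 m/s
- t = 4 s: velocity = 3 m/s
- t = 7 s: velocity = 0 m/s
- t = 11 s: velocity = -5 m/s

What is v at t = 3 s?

4.75 m/s

On 0–4 s the graph is linear from 10 to 3 m/s: v(3) = 10 + (3 − 10)·(3 − 0)/(4 − 0) = 4.75 m/s.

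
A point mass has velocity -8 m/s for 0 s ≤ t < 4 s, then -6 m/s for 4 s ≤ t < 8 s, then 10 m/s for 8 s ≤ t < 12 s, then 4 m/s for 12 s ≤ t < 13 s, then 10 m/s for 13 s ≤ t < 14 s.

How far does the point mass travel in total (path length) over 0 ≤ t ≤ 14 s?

110 m

Distance (not displacement) is the total path length: add the absolute areas under v-t.
0–4 s: |-8| × 4 = 32 m
4–8 s: |-6| × 4 = 24 m
8–12 s: |10| × 4 = 40 m
12–13 s: |4| × 1 = 4 m
13–14 s: |10| × 1 = 10 m
Total distance = 110 m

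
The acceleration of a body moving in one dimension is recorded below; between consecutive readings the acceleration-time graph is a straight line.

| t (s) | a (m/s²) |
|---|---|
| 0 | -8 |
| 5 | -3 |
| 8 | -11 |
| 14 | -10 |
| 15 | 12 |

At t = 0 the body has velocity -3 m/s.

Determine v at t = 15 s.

Δv equals the area under the a-t graph; then v = v₀ + Δv.
0–5 s: ½(-8 + -3)(5) = -27.5 m/s
5–8 s: ½(-3 + -11)(3) = -21 m/s
8–14 s: ½(-11 + -10)(6) = -63 m/s
14–15 s: ½(-10 + 12)(1) = 1 m/s
Δv = -110.5 m/s, so v(15) = -3 + (-110.5) = -113.5 m/s.

-113.5 m/s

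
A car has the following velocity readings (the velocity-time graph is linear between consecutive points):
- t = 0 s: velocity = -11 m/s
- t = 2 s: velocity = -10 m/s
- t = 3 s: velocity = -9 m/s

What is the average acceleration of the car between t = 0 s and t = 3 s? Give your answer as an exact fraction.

2/3 m/s²

Average acceleration = Δv/Δt = (-9 − -11)/(3 − 0) = 2/3 m/s².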